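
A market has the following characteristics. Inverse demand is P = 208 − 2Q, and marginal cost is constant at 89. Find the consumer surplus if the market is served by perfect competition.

CS = 3540.25

Competitive firms price at marginal cost: P = 89, giving Q = 59.5.
CS = ½·(208 − 89)·59.5 = 3540.25.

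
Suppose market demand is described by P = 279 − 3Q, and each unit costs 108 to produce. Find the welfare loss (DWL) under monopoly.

Perfect competition: P = MC = 108, so 279 − 3Q = 108 and Q = 57.
A monopolist chooses Q where MR = MC. MR = 279 − 6Q; setting this equal to 108 gives Q = 28.5 and P = 193.5.
DWL is the triangle between Q = 28.5 and Q = 57: ½·(57 − 28.5)·(193.5 − 108) = 1218.375.

DWL = 1218.375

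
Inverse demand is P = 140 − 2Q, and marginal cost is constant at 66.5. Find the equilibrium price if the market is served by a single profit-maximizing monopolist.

P = 103.25

A monopolist chooses Q where MR = MC. MR = 140 − 4Q; setting this equal to 66.5 gives Q = 18.375 and P = 103.25.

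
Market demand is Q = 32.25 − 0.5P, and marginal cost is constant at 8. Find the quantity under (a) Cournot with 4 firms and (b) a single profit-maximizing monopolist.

Cournot: Q = 22.6; Monopoly: Q = 14.125

Inverting demand: P = 64.5 − 2Q.
With 4 symmetric Cournot firms, each firm's FOC gives 64.5 − 10q = 8, so q = 5.65, Q = 4·5.65 = 22.6, and P = 19.3.
Monopoly sets MR = MC: 64.5 − 4Q = 8 ⇒ Q = 14.125, P = 64.5 − 2·14.125 = 36.25.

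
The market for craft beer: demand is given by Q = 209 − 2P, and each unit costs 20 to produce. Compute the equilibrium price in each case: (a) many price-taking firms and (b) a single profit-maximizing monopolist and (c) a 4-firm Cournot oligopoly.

Competition: P = 20; Monopoly: P = 62.25; Cournot: P = 36.9

Inverting demand: P = 104.5 − 0.5Q.
Perfect competition: P = MC = 20, so 104.5 − 0.5Q = 20 and Q = 169.
Monopoly sets MR = MC: 104.5 − Q = 20 ⇒ Q = 84.5, P = 104.5 − 0.5·84.5 = 62.25.
In a 4-firm Cournot equilibrium, symmetry and the first-order condition give q = (104.5 − 20)/(2.5) = 33.8. So Q = 135.2 and P = 36.9.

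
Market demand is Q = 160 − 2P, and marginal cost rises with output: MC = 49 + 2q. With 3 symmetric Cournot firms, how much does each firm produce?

Inverting demand: P = 80 − 0.5Q.
With 3 symmetric Cournot firms, each firm's FOC gives 80 − 2q = 49 + 2q, so q = 7.75, Q = 3·7.75 = 23.25, and P = 68.375.

q_i = 7.75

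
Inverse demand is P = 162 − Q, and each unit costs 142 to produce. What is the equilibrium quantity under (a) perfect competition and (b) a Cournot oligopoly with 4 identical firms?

Competition: Q = 20; Cournot: Q = 16

Under competition P = MC = 142, so Q = (162 − 142)/1 = 20.
With 4 symmetric Cournot firms, each firm's FOC gives 162 − 5q = 142, so q = 4, Q = 4·4 = 16, and P = 146.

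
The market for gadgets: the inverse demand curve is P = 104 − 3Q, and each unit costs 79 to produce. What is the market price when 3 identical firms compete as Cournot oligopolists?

P = 85.25

In a 3-firm Cournot equilibrium, symmetry and the first-order condition give q = (104 − 79)/(12) = 25/12. So Q = 6.25 and P = 85.25.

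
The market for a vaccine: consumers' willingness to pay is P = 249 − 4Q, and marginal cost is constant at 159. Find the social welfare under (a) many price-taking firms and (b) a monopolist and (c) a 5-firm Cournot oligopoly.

Competition: TS = 1012.5; Monopoly: TS = 759.375; Cournot: TS = 984.375

Perfect competition: P = MC = 159, so 249 − 4Q = 159 and Q = 22.5.
CS = ½·(249 − 159)·22.5 = 1012.5; PS = (159 − 159)·22.5 = 0; TS = 1012.5.
The monopolist equates marginal revenue to marginal cost: 249 − 8Q = 159, so Q = 11.25. From demand, P = 204.
CS = ½·(249 − 204)·11.25 = 253.125; PS = (204 − 159)·11.25 = 506.25; TS = 759.375.
With 5 symmetric Cournot firms, each firm's FOC gives 249 − 24q = 159, so q = 3.75, Q = 5·3.75 = 18.75, and P = 174.
CS = ½·(249 − 174)·18.75 = 703.125; PS = (174 − 159)·18.75 = 281.25; TS = 984.375.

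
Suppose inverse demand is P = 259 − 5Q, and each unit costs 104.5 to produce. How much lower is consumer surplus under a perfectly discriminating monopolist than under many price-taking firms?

CS falls by 2387.025

Under competition P = MC = 104.5, so Q = (259 − 104.5)/5 = 30.9.
CS = ½·(259 − 104.5)·30.9 = 2387.025.
Under first-degree price discrimination the firm charges each unit its demand price and produces up to where P = MC, i.e. Q = 30.9. Consumer surplus is zero; producer surplus equals total surplus.
CS = 0.
Change in consumer surplus: 0 − 2387.025 = −2387.025.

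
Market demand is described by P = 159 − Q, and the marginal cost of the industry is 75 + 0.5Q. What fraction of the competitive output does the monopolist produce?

A monopolist chooses Q where MR = MC. MR = 159 − 2Q; setting this equal to 75 + 0.5Q gives Q = 33.6 and P = 125.4.
Under competition P = MC: 159 − Q = 75 + 0.5Q ⇒ Q = 56, P = 103.
Ratio Q_m/Q_c = 33.6/56 = 0.6.

Q_m/Q_c = 0.6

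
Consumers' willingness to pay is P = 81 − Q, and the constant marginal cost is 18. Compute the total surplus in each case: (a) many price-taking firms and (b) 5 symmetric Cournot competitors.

Competition: TS = 1984.5; Cournot: TS = 1929.375

Competitive firms price at marginal cost: P = 18, giving Q = 63.
CS = ½·(81 − 18)·63 = 1984.5; PS = (18 − 18)·63 = 0; TS = 1984.5.
With 5 symmetric Cournot firms, each firm's FOC gives 81 − 6q = 18, so q = 10.5, Q = 5·10.5 = 52.5, and P = 28.5.
CS = ½·(81 − 28.5)·52.5 = 1378.125; PS = (28.5 − 18)·52.5 = 551.25; TS = 1929.375.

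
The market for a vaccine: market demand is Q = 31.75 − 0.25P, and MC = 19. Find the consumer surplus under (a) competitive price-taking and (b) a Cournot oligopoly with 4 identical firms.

Inverting demand: P = 127 − 4Q.
Under competition P = MC = 19, so Q = (127 − 19)/4 = 27.
CS = ½·(127 − 19)·27 = 1458.
With 4 symmetric Cournot firms, each firm's FOC gives 127 − 20q = 19, so q = 5.4, Q = 4·5.4 = 21.6, and P = 40.6.
CS = ½·(127 − 40.6)·21.6 = 933.12.

Competition: CS = 1458; Cournot: CS = 933.12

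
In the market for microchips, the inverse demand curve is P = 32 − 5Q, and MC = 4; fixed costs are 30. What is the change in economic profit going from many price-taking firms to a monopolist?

Economic profit rises by 39.2

Under competition P = MC = 4, so Q = (32 − 4)/5 = 5.6.
Profit = (4 − 4)·5.6 − 30 = −30.
Monopoly sets MR = MC: 32 − 10Q = 4 ⇒ Q = 2.8, P = 32 − 5·2.8 = 18.
Profit = (18 − 4)·2.8 − 30 = 9.2.
Change in economic profit: 9.2 − −30 = 39.2.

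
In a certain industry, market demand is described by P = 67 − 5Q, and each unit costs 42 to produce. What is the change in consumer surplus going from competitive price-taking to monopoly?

Consumer surplus falls by 46.875

Competitive firms price at marginal cost: P = 42, giving Q = 5.
CS = ½·(67 − 42)·5 = 62.5.
The monopolist equates marginal revenue to marginal cost: 67 − 10Q = 42, so Q = 2.5. From demand, P = 54.5.
CS = ½·(67 − 54.5)·2.5 = 15.625.
Change in consumer surplus: 15.625 − 62.5 = −46.875.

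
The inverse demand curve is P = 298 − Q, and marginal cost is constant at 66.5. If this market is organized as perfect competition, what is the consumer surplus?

CS = 26796.125

Perfect competition: P = MC = 66.5, so 298 − Q = 66.5 and Q = 231.5.
CS = ½·(298 − 66.5)·231.5 = 26796.125.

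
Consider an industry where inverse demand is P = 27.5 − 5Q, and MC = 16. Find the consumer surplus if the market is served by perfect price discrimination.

With perfect price discrimination, output is the efficient level Q = 2.3 (where demand meets MC), but every buyer pays their willingness to pay: CS = 0 and PS = total surplus.
CS = 0.

CS = 0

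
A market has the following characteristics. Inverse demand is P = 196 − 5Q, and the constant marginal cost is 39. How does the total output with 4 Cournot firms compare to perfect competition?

Cournot: Q = 25.12; Competition: Q = 31.4

Cournot with 4 identical firms: the symmetric best-response condition is 196 − 25q = 39. Each firm produces q = 6.28, total output Q = 25.12, price P = 70.4.
Perfect competition: P = MC = 39, so 196 − 5Q = 39 and Q = 31.4.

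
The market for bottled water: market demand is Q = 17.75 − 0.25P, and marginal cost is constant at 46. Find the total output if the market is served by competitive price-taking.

Inverting demand: P = 71 − 4Q.
Under competition P = MC = 46, so Q = (71 − 46)/4 = 6.25.

Q = 6.25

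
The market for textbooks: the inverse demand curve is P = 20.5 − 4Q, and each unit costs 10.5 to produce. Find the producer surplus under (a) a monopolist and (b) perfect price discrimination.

Monopoly: PS = 6.25; Perfect PD: PS = 12.5

Monopoly sets MR = MC: 20.5 − 8Q = 10.5 ⇒ Q = 1.25, P = 20.5 − 4·1.25 = 15.5.
PS = (15.5 − 10.5)·1.25 = 6.25.
With perfect price discrimination, output is the efficient level Q = 2.5 (where demand meets MC), but every buyer pays their willingness to pay: CS = 0 and PS = total surplus.
PS = ½·(20.5 − 10.5)·2.5 = 12.5.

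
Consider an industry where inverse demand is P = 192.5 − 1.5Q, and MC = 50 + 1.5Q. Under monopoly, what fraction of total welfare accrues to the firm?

PS/TS = 0.75

The monopolist equates marginal revenue to marginal cost: 192.5 − 3Q = 50 + 1.5Q, so Q = 95/3. From demand, P = 145.
CS = ½·(192.5 − 145)·95/3 = 9025/12.
PS = P·Q − VC(Q) = 145·95/3 − (50·95/3 + ½·1.5·(95/3)²) = 2256.25.
Share captured = PS/TS = 2256.25/(9025/3) = 0.75.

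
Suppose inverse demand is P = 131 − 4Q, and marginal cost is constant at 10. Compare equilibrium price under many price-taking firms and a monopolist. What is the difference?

P rises by 60.5

Under competition P = MC = 10, so Q = (131 − 10)/4 = 30.25.
A monopolist chooses Q where MR = MC. MR = 131 − 8Q; setting this equal to 10 gives Q = 15.125 and P = 70.5.
Change in equilibrium price: 70.5 − 10 = 60.5.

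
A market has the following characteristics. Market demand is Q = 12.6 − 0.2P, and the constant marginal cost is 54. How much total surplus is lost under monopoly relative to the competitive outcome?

Inverting demand: P = 63 − 5Q.
Under competition P = MC = 54, so Q = (63 − 54)/5 = 1.8.
The monopolist equates marginal revenue to marginal cost: 63 − 10Q = 54, so Q = 0.9. From demand, P = 58.5.
DWL is the triangle between Q = 0.9 and Q = 1.8: ½·(1.8 − 0.9)·(58.5 − 54) = 2.025.

DWL = 2.025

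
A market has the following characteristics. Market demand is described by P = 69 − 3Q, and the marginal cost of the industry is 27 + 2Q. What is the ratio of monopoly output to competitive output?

Q_m/Q_c = 0.625

The monopolist equates marginal revenue to marginal cost: 69 − 6Q = 27 + 2Q, so Q = 5.25. From demand, P = 53.25.
Competitive equilibrium sets price equal to marginal cost: 69 − 3Q = 27 + 2Q, so Q = 8.4 and P = 43.8.
Ratio Q_m/Q_c = 5.25/8.4 = 0.625.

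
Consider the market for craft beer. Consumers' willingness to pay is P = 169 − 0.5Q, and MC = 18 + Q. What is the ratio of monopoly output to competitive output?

Monopoly sets MR = MC: 169 − Q = 18 + Q ⇒ Q = 75.5, P = 169 − 0.5·75.5 = 131.25.
Under competition P = MC: 169 − 0.5Q = 18 + Q ⇒ Q = 302/3, P = 356/3.
Ratio Q_m/Q_c = 75.5/(302/3) = 0.75.

Q_m/Q_c = 0.75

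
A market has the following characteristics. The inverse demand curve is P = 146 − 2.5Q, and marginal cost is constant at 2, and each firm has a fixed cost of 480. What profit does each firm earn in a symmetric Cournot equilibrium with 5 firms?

In a 5-firm Cournot equilibrium, symmetry and the first-order condition give q = (146 − 2)/(15) = 9.6. So Q = 48 and P = 26.
Each firm's profit = (26 − 2)·9.6 − 480 = −249.6.

π_i = −249.6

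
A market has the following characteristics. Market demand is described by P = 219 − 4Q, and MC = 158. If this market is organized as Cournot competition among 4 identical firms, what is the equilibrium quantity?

In a 4-firm Cournot equilibrium, symmetry and the first-order condition give q = (219 − 158)/(20) = 3.05. So Q = 12.2 and P = 170.2.

Q = 12.2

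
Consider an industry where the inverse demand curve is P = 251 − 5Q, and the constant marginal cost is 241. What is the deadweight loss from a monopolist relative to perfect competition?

DWL = 2.5

Competitive firms price at marginal cost: P = 241, giving Q = 2.
The monopolist equates marginal revenue to marginal cost: 251 − 10Q = 241, so Q = 1. From demand, P = 246.
DWL is the triangle between Q = 1 and Q = 2: ½·(2 − 1)·(246 − 241) = 2.5.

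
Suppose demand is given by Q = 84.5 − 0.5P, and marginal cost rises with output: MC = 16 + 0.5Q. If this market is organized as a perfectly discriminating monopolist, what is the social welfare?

Inverting demand: P = 169 − 2Q.
Under first-degree price discrimination the firm charges each unit its demand price and produces up to where P = MC, i.e. Q = 61.2. Consumer surplus is zero; producer surplus equals total surplus.
TS = 4681.8 (equal to competitive TS).

TS = 4681.8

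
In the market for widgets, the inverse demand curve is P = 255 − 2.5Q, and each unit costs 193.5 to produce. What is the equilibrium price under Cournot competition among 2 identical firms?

P = 214

In a 2-firm Cournot equilibrium, symmetry and the first-order condition give q = (255 − 193.5)/(7.5) = 8.2. So Q = 16.4 and P = 214.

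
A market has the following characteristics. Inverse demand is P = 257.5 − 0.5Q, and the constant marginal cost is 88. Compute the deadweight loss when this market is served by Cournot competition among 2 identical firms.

Perfect competition: P = MC = 88, so 257.5 − 0.5Q = 88 and Q = 339.
Cournot with 2 identical firms: the symmetric best-response condition is 257.5 − 1.5q = 88. Each firm produces q = 113, total output Q = 226, price P = 144.5.
DWL is the triangle between Q = 226 and Q = 339: ½·(339 − 226)·(144.5 − 88) = 3192.25.

DWL = 3192.25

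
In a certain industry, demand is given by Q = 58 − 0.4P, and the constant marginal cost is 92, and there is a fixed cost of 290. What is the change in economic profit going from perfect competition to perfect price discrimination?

Inverting demand: P = 145 − 2.5Q.
Under competition P = MC = 92, so Q = (145 − 92)/2.5 = 21.2.
Profit = (92 − 92)·21.2 − 290 = −290.
With perfect price discrimination, output is the efficient level Q = 21.2 (where demand meets MC), but every buyer pays their willingness to pay: CS = 0 and PS = total surplus.
PS equals the full surplus area, 561.8. Profit = 561.8 − 290 = 271.8.
Change in economic profit: 271.8 − −290 = 561.8.

Economic profit rises by 561.8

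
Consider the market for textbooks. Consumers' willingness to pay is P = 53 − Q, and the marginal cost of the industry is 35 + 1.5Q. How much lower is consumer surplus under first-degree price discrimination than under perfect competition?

Under competition P = MC: 53 − Q = 35 + 1.5Q ⇒ Q = 7.2, P = 45.8.
CS = ½·(53 − 45.8)·7.2 = 25.92.
Under first-degree price discrimination the firm charges each unit its demand price and produces up to where P = MC, i.e. Q = 7.2. Consumer surplus is zero; producer surplus equals total surplus.
CS = 0.
Change in consumer surplus: 0 − 25.92 = −25.92.

Consumer surplus falls by 25.92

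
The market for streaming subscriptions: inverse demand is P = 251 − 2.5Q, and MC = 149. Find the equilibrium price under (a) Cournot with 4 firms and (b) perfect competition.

With 4 symmetric Cournot firms, each firm's FOC gives 251 − 12.5q = 149, so q = 8.16, Q = 4·8.16 = 32.64, and P = 169.4.
Competitive firms price at marginal cost: P = 149, giving Q = 40.8.

Cournot: P = 169.4; Competition: P = 149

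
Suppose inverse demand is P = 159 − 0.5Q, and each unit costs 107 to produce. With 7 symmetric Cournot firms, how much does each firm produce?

Cournot with 7 identical firms: the symmetric best-response condition is 159 − 4q = 107. Each firm produces q = 13, total output Q = 91, price P = 113.5.

q_i = 13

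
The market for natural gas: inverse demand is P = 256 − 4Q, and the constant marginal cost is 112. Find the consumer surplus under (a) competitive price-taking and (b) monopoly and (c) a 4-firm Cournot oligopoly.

Competitive firms price at marginal cost: P = 112, giving Q = 36.
CS = ½·(256 − 112)·36 = 2592.
A monopolist chooses Q where MR = MC. MR = 256 − 8Q; setting this equal to 112 gives Q = 18 and P = 184.
CS = ½·(256 − 184)·18 = 648.
Cournot with 4 identical firms: the symmetric best-response condition is 256 − 20q = 112. Each firm produces q = 7.2, total output Q = 28.8, price P = 140.8.
CS = ½·(256 − 140.8)·28.8 = 1658.88.

Competition: CS = 2592; Monopoly: CS = 648; Cournot: CS = 1658.88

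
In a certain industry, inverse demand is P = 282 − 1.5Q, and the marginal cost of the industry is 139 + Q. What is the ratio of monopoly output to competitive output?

Q_m/Q_c = 0.625

A monopolist chooses Q where MR = MC. MR = 282 − 3Q; setting this equal to 139 + Q gives Q = 35.75 and P = 228.375.
Under competition P = MC: 282 − 1.5Q = 139 + Q ⇒ Q = 57.2, P = 196.2.
Ratio Q_m/Q_c = 35.75/57.2 = 0.625.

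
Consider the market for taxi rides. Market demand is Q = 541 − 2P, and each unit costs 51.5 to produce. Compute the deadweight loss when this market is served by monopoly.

Inverting demand: P = 270.5 − 0.5Q.
Competitive firms price at marginal cost: P = 51.5, giving Q = 438.
Monopoly sets MR = MC: 270.5 − Q = 51.5 ⇒ Q = 219, P = 270.5 − 0.5·219 = 161.
DWL is the triangle between Q = 219 and Q = 438: ½·(438 − 219)·(161 − 51.5) = 11990.25.

DWL = 11990.25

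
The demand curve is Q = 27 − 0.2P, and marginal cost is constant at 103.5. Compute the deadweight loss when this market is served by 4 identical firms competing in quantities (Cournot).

Inverting demand: P = 135 − 5Q.
Competitive firms price at marginal cost: P = 103.5, giving Q = 6.3.
With 4 symmetric Cournot firms, each firm's FOC gives 135 − 25q = 103.5, so q = 1.26, Q = 4·1.26 = 5.04, and P = 109.8.
DWL is the triangle between Q = 5.04 and Q = 6.3: ½·(6.3 − 5.04)·(109.8 − 103.5) = 3.969.

DWL = 3.969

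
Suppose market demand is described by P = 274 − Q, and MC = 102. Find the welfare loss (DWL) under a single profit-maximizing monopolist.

DWL = 3698

Competitive firms price at marginal cost: P = 102, giving Q = 172.
Monopoly sets MR = MC: 274 − 2Q = 102 ⇒ Q = 86, P = 274 − 86 = 188.
DWL is the triangle between Q = 86 and Q = 172: ½·(172 − 86)·(188 − 102) = 3698.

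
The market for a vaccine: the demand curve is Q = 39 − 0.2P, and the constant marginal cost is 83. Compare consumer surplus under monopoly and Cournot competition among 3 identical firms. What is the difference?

Inverting demand: P = 195 − 5Q.
The monopolist equates marginal revenue to marginal cost: 195 − 10Q = 83, so Q = 11.2. From demand, P = 139.
CS = ½·(195 − 139)·11.2 = 313.6.
Cournot with 3 identical firms: the symmetric best-response condition is 195 − 20q = 83. Each firm produces q = 5.6, total output Q = 16.8, price P = 111.
CS = ½·(195 − 111)·16.8 = 705.6.
Change in consumer surplus: 705.6 − 313.6 = 392.

CS rises by 392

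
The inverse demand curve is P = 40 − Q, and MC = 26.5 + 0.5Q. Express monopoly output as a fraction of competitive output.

A monopolist chooses Q where MR = MC. MR = 40 − 2Q; setting this equal to 26.5 + 0.5Q gives Q = 5.4 and P = 34.6.
Under competition P = MC: 40 − Q = 26.5 + 0.5Q ⇒ Q = 9, P = 31.
Ratio Q_m/Q_c = 5.4/9 = 0.6.

Q_m/Q_c = 0.6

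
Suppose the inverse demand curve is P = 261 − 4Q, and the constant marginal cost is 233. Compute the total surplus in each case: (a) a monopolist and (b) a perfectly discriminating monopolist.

The monopolist equates marginal revenue to marginal cost: 261 − 8Q = 233, so Q = 3.5. From demand, P = 247.
CS = ½·(261 − 247)·3.5 = 24.5; PS = (247 − 233)·3.5 = 49; TS = 73.5.
With perfect price discrimination, output is the efficient level Q = 7 (where demand meets MC), but every buyer pays their willingness to pay: CS = 0 and PS = total surplus.
TS = 98 (equal to competitive TS).

Monopoly: TS = 73.5; Perfect PD: TS = 98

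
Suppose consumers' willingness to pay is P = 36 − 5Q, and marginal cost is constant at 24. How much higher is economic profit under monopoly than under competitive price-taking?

Economic profit rises by 7.2

Under competition P = MC = 24, so Q = (36 − 24)/5 = 2.4.
Profit = (24 − 24)·2.4 = 0.
The monopolist equates marginal revenue to marginal cost: 36 − 10Q = 24, so Q = 1.2. From demand, P = 30.
Profit = (30 − 24)·1.2 = 7.2.
Change in economic profit: 7.2 − 0 = 7.2.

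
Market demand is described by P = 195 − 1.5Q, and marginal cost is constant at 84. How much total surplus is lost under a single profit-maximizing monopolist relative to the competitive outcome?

Competitive firms price at marginal cost: P = 84, giving Q = 74.
A monopolist chooses Q where MR = MC. MR = 195 − 3Q; setting this equal to 84 gives Q = 37 and P = 139.5.
DWL is the triangle between Q = 37 and Q = 74: ½·(74 − 37)·(139.5 − 84) = 1026.75.

DWL = 1026.75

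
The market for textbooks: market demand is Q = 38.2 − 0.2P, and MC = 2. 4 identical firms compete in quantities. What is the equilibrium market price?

P = 39.8

Inverting demand: P = 191 − 5Q.
Cournot with 4 identical firms: the symmetric best-response condition is 191 − 25q = 2. Each firm produces q = 7.56, total output Q = 30.24, price P = 39.8.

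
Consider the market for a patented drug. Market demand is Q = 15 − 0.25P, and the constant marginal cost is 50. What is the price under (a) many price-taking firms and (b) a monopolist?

Inverting demand: P = 60 − 4Q.
Under competition P = MC = 50, so Q = (60 − 50)/4 = 2.5.
The monopolist equates marginal revenue to marginal cost: 60 − 8Q = 50, so Q = 1.25. From demand, P = 55.

Competition: P = 50; Monopoly: P = 55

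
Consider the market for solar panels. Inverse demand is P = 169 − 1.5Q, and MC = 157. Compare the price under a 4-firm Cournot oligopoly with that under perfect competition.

Cournot with 4 identical firms: the symmetric best-response condition is 169 − 7.5q = 157. Each firm produces q = 1.6, total output Q = 6.4, price P = 159.4.
Perfect competition: P = MC = 157, so 169 − 1.5Q = 157 and Q = 8.

Cournot: P = 159.4; Competition: P = 157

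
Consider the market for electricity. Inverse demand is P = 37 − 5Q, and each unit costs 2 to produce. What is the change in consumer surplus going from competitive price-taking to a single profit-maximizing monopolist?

Consumer surplus falls by 91.875

Under competition P = MC = 2, so Q = (37 − 2)/5 = 7.
CS = ½·(37 − 2)·7 = 122.5.
A monopolist chooses Q where MR = MC. MR = 37 − 10Q; setting this equal to 2 gives Q = 3.5 and P = 19.5.
CS = ½·(37 − 19.5)·3.5 = 30.625.
Change in consumer surplus: 30.625 − 122.5 = −91.875.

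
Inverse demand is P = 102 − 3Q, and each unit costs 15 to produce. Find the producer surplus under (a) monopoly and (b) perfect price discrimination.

Monopoly: PS = 630.75; Perfect PD: PS = 1261.5

Monopoly sets MR = MC: 102 − 6Q = 15 ⇒ Q = 14.5, P = 102 − 3·14.5 = 58.5.
PS = (58.5 − 15)·14.5 = 630.75.
A perfectly discriminating monopolist sells every unit with P(Q) ≥ MC(Q), so output equals the competitive quantity Q = 29. Each buyer pays their reservation price, so CS = 0 and the firm captures all surplus.
PS = ½·(102 − 15)·29 = 1261.5.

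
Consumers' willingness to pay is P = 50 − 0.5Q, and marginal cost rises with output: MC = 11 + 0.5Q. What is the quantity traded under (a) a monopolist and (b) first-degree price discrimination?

The monopolist equates marginal revenue to marginal cost: 50 − Q = 11 + 0.5Q, so Q = 26. From demand, P = 37.
With perfect price discrimination, output is the efficient level Q = 39 (where demand meets MC), but every buyer pays their willingness to pay: CS = 0 and PS = total surplus.

Monopoly: Q = 26; Perfect PD: Q = 39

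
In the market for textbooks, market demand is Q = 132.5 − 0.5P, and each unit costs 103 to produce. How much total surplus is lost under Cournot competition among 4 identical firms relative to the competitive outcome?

Inverting demand: P = 265 − 2Q.
Competitive firms price at marginal cost: P = 103, giving Q = 81.
In a 4-firm Cournot equilibrium, symmetry and the first-order condition give q = (265 − 103)/(10) = 16.2. So Q = 64.8 and P = 135.4.
DWL is the triangle between Q = 64.8 and Q = 81: ½·(81 − 64.8)·(135.4 − 103) = 262.44.

DWL = 262.44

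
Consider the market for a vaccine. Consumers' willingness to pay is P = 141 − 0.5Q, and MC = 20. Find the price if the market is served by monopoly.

P = 80.5

Monopoly sets MR = MC: 141 − Q = 20 ⇒ Q = 121, P = 141 − 0.5·121 = 80.5.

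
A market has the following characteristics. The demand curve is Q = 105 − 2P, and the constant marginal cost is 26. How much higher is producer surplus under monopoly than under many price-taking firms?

Inverting demand: P = 52.5 − 0.5Q.
Under competition P = MC = 26, so Q = (52.5 − 26)/0.5 = 53.
PS = (26 − 26)·53 = 0.
A monopolist chooses Q where MR = MC. MR = 52.5 − Q; setting this equal to 26 gives Q = 26.5 and P = 39.25.
PS = (39.25 − 26)·26.5 = 351.125.
Change in producer surplus: 351.125 − 0 = 351.125.

PS rises by 351.125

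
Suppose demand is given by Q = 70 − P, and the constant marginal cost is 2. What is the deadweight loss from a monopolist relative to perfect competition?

Inverting demand: P = 70 − Q.
Perfect competition: P = MC = 2, so 70 − Q = 2 and Q = 68.
Monopoly sets MR = MC: 70 − 2Q = 2 ⇒ Q = 34, P = 70 − 34 = 36.
DWL is the triangle between Q = 34 and Q = 68: ½·(68 − 34)·(36 − 2) = 578.

DWL = 578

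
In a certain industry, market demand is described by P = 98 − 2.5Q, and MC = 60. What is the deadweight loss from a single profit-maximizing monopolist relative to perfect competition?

DWL = 72.2

Under competition P = MC = 60, so Q = (98 − 60)/2.5 = 15.2.
A monopolist chooses Q where MR = MC. MR = 98 − 5Q; setting this equal to 60 gives Q = 7.6 and P = 79.
DWL is the triangle between Q = 7.6 and Q = 15.2: ½·(15.2 − 7.6)·(79 − 60) = 72.2.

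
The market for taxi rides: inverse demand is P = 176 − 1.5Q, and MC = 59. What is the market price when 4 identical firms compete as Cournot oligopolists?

Cournot with 4 identical firms: the symmetric best-response condition is 176 − 7.5q = 59. Each firm produces q = 15.6, total output Q = 62.4, price P = 82.4.

P = 82.4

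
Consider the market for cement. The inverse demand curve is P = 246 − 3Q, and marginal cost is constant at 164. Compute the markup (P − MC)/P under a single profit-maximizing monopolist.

A monopolist chooses Q where MR = MC. MR = 246 − 6Q; setting this equal to 164 gives Q = 41/3 and P = 205.
Lerner index = (P − MC)/P = (205 − 164)/205 = 0.2.

Lerner index = 0.2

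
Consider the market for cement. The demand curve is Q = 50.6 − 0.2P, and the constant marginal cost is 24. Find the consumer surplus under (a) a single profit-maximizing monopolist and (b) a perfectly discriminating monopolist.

Inverting demand: P = 253 − 5Q.
A monopolist chooses Q where MR = MC. MR = 253 − 10Q; setting this equal to 24 gives Q = 22.9 and P = 138.5.
CS = ½·(253 − 138.5)·22.9 = 1311.025.
With perfect price discrimination, output is the efficient level Q = 45.8 (where demand meets MC), but every buyer pays their willingness to pay: CS = 0 and PS = total surplus.
CS = 0.

Monopoly: CS = 1311.025; Perfect PD: CS = 0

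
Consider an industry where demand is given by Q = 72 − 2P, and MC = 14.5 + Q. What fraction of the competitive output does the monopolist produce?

Inverting demand: P = 36 − 0.5Q.
Monopoly sets MR = MC: 36 − Q = 14.5 + Q ⇒ Q = 10.75, P = 36 − 0.5·10.75 = 30.625.
Competitive equilibrium sets price equal to marginal cost: 36 − 0.5Q = 14.5 + Q, so Q = 43/3 and P = 173/6.
Ratio Q_m/Q_c = 10.75/(43/3) = 0.75.

Q_m/Q_c = 0.75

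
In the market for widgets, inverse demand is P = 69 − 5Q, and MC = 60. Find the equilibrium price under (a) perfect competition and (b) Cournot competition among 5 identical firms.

Perfect competition: P = MC = 60, so 69 − 5Q = 60 and Q = 1.8.
Cournot with 5 identical firms: the symmetric best-response condition is 69 − 30q = 60. Each firm produces q = 0.3, total output Q = 1.5, price P = 61.5.

Competition: P = 60; Cournot: P = 61.5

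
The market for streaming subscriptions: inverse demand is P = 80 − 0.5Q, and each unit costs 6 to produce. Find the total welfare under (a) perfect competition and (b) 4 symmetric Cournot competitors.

Competition: TS = 5476; Cournot: TS = 5256.96

Under competition P = MC = 6, so Q = (80 − 6)/0.5 = 148.
CS = ½·(80 − 6)·148 = 5476; PS = (6 − 6)·148 = 0; TS = 5476.
In a 4-firm Cournot equilibrium, symmetry and the first-order condition give q = (80 − 6)/(2.5) = 29.6. So Q = 118.4 and P = 20.8.
CS = ½·(80 − 20.8)·118.4 = 3504.64; PS = (20.8 − 6)·118.4 = 1752.32; TS = 5256.96.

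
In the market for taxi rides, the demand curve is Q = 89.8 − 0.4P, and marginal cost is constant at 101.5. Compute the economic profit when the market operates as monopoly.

Profit = 1512.9

Inverting demand: P = 224.5 − 2.5Q.
A monopolist chooses Q where MR = MC. MR = 224.5 − 5Q; setting this equal to 101.5 gives Q = 24.6 and P = 163.
Profit = (163 − 101.5)·24.6 = 1512.9.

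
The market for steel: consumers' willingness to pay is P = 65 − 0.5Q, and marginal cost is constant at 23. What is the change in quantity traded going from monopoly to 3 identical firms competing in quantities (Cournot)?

Monopoly sets MR = MC: 65 − Q = 23 ⇒ Q = 42, P = 65 − 0.5·42 = 44.
In a 3-firm Cournot equilibrium, symmetry and the first-order condition give q = (65 − 23)/(2) = 21. So Q = 63 and P = 33.5.
Change in quantity traded: 63 − 42 = 21.

Q rises by 21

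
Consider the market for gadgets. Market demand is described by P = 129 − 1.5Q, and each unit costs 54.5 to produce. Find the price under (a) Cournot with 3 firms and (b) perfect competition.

With 3 symmetric Cournot firms, each firm's FOC gives 129 − 6q = 54.5, so q = 149/12, Q = 3·149/12 = 37.25, and P = 73.125.
Perfect competition: P = MC = 54.5, so 129 − 1.5Q = 54.5 and Q = 149/3.

Cournot: P = 73.125; Competition: P = 54.5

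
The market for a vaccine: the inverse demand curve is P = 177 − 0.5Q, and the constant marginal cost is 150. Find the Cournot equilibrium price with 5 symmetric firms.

In a 5-firm Cournot equilibrium, symmetry and the first-order condition give q = (177 − 150)/(3) = 9. So Q = 45 and P = 154.5.

P = 154.5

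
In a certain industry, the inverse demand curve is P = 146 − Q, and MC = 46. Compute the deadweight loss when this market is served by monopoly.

Perfect competition: P = MC = 46, so 146 − Q = 46 and Q = 100.
A monopolist chooses Q where MR = MC. MR = 146 − 2Q; setting this equal to 46 gives Q = 50 and P = 96.
DWL is the triangle between Q = 50 and Q = 100: ½·(100 − 50)·(96 − 46) = 1250.

DWL = 1250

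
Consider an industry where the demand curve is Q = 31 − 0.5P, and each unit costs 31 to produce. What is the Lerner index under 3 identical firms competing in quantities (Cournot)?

Lerner index = 0.2

Inverting demand: P = 62 − 2Q.
With 3 symmetric Cournot firms, each firm's FOC gives 62 − 8q = 31, so q = 3.875, Q = 3·3.875 = 11.625, and P = 38.75.
Lerner index = (P − MC)/P = (38.75 − 31)/38.75 = 0.2.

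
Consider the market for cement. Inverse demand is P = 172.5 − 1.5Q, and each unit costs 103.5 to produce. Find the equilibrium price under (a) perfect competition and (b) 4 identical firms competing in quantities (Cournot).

Competition: P = 103.5; Cournot: P = 117.3

Competitive firms price at marginal cost: P = 103.5, giving Q = 46.
With 4 symmetric Cournot firms, each firm's FOC gives 172.5 − 7.5q = 103.5, so q = 9.2, Q = 4·9.2 = 36.8, and P = 117.3.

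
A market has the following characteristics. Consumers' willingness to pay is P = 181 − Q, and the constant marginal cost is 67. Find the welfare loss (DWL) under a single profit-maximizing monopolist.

Perfect competition: P = MC = 67, so 181 − Q = 67 and Q = 114.
The monopolist equates marginal revenue to marginal cost: 181 − 2Q = 67, so Q = 57. From demand, P = 124.
DWL is the triangle between Q = 57 and Q = 114: ½·(114 − 57)·(124 − 67) = 1624.5.

DWL = 1624.5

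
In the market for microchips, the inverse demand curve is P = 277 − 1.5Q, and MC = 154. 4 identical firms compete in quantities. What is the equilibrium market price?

P = 178.6

With 4 symmetric Cournot firms, each firm's FOC gives 277 − 7.5q = 154, so q = 16.4, Q = 4·16.4 = 65.6, and P = 178.6.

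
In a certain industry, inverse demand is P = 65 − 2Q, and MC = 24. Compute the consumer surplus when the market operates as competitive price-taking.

Competitive firms price at marginal cost: P = 24, giving Q = 20.5.
CS = ½·(65 − 24)·20.5 = 420.25.

CS = 420.25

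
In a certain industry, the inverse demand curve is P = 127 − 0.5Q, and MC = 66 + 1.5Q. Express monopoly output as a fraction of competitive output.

Q_m/Q_c = 0.8

The monopolist equates marginal revenue to marginal cost: 127 − Q = 66 + 1.5Q, so Q = 24.4. From demand, P = 114.8.
Under competition P = MC: 127 − 0.5Q = 66 + 1.5Q ⇒ Q = 30.5, P = 111.75.
Ratio Q_m/Q_c = 24.4/30.5 = 0.8.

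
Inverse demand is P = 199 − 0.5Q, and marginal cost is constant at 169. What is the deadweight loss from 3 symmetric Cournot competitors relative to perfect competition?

Competitive firms price at marginal cost: P = 169, giving Q = 60.
In a 3-firm Cournot equilibrium, symmetry and the first-order condition give q = (199 − 169)/(2) = 15. So Q = 45 and P = 176.5.
DWL is the triangle between Q = 45 and Q = 60: ½·(60 − 45)·(176.5 − 169) = 56.25.

DWL = 56.25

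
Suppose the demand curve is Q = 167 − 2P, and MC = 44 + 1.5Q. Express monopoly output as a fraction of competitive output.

Inverting demand: P = 83.5 − 0.5Q.
The monopolist equates marginal revenue to marginal cost: 83.5 − Q = 44 + 1.5Q, so Q = 15.8. From demand, P = 75.6.
Under competition P = MC: 83.5 − 0.5Q = 44 + 1.5Q ⇒ Q = 19.75, P = 73.625.
Ratio Q_m/Q_c = 15.8/19.75 = 0.8.

Q_m/Q_c = 0.8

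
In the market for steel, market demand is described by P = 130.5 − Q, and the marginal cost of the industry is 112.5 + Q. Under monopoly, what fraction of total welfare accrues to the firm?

Monopoly sets MR = MC: 130.5 − 2Q = 112.5 + Q ⇒ Q = 6, P = 130.5 − 6 = 124.5.
CS = ½·(130.5 − 124.5)·6 = 18.
PS = P·Q − VC(Q) = 124.5·6 − (112.5·6 + ½·1·6²) = 54.
Share captured = PS/TS = 54/72 = 0.75.

PS/TS = 0.75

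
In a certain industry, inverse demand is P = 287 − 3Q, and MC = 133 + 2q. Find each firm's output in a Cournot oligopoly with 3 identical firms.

With 3 symmetric Cournot firms, each firm's FOC gives 287 − 12q = 133 + 2q, so q = 11, Q = 3·11 = 33, and P = 188.

q_i = 11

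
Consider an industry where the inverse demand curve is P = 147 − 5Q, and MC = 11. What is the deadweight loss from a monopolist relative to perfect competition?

DWL = 462.4

Perfect competition: P = MC = 11, so 147 − 5Q = 11 and Q = 27.2.
A monopolist chooses Q where MR = MC. MR = 147 − 10Q; setting this equal to 11 gives Q = 13.6 and P = 79.
DWL is the triangle between Q = 13.6 and Q = 27.2: ½·(27.2 − 13.6)·(79 − 11) = 462.4.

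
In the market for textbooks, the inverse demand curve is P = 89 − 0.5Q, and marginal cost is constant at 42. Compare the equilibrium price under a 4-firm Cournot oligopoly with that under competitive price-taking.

Cournot: P = 51.4; Competition: P = 42

With 4 symmetric Cournot firms, each firm's FOC gives 89 − 2.5q = 42, so q = 18.8, Q = 4·18.8 = 75.2, and P = 51.4.
Perfect competition: P = MC = 42, so 89 − 0.5Q = 42 and Q = 94.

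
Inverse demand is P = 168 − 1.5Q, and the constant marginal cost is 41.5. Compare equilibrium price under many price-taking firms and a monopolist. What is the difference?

P rises by 63.25

Perfect competition: P = MC = 41.5, so 168 − 1.5Q = 41.5 and Q = 253/3.
Monopoly sets MR = MC: 168 − 3Q = 41.5 ⇒ Q = 253/6, P = 168 − 1.5·253/6 = 104.75.
Change in equilibrium price: 104.75 − 41.5 = 63.25.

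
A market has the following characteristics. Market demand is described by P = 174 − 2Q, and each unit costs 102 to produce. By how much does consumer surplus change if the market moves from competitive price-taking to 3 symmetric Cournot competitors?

Competitive firms price at marginal cost: P = 102, giving Q = 36.
CS = ½·(174 − 102)·36 = 1296.
In a 3-firm Cournot equilibrium, symmetry and the first-order condition give q = (174 − 102)/(8) = 9. So Q = 27 and P = 120.
CS = ½·(174 − 120)·27 = 729.
Change in consumer surplus: 729 − 1296 = −567.

CS falls by 567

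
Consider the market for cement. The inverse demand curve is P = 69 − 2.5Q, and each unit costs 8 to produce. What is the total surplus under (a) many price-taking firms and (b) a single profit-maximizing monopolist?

Competitive firms price at marginal cost: P = 8, giving Q = 24.4.
CS = ½·(69 − 8)·24.4 = 744.2; PS = (8 − 8)·24.4 = 0; TS = 744.2.
The monopolist equates marginal revenue to marginal cost: 69 − 5Q = 8, so Q = 12.2. From demand, P = 38.5.
CS = ½·(69 − 38.5)·12.2 = 186.05; PS = (38.5 − 8)·12.2 = 372.1; TS = 558.15.

Competition: TS = 744.2; Monopoly: TS = 558.15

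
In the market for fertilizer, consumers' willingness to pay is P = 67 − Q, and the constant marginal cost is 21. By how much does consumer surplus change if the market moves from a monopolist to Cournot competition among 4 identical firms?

Monopoly sets MR = MC: 67 − 2Q = 21 ⇒ Q = 23, P = 67 − 23 = 44.
CS = ½·(67 − 44)·23 = 264.5.
With 4 symmetric Cournot firms, each firm's FOC gives 67 − 5q = 21, so q = 9.2, Q = 4·9.2 = 36.8, and P = 30.2.
CS = ½·(67 − 30.2)·36.8 = 677.12.
Change in consumer surplus: 677.12 − 264.5 = 412.62.

Consumer surplus rises by 412.62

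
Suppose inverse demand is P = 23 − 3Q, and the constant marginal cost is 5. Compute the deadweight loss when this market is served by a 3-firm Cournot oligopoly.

Under competition P = MC = 5, so Q = (23 − 5)/3 = 6.
Cournot with 3 identical firms: the symmetric best-response condition is 23 − 12q = 5. Each firm produces q = 1.5, total output Q = 4.5, price P = 9.5.
DWL is the triangle between Q = 4.5 and Q = 6: ½·(6 − 4.5)·(9.5 − 5) = 3.375.

DWL = 3.375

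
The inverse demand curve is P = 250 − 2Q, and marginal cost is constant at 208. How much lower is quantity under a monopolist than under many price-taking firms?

Competitive firms price at marginal cost: P = 208, giving Q = 21.
A monopolist chooses Q where MR = MC. MR = 250 − 4Q; setting this equal to 208 gives Q = 10.5 and P = 229.
Change in quantity: 10.5 − 21 = −10.5.

Q falls by 10.5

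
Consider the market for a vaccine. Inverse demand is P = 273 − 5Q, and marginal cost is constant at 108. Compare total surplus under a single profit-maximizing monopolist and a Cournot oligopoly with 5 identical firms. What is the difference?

Total surplus rises by 605

A monopolist chooses Q where MR = MC. MR = 273 − 10Q; setting this equal to 108 gives Q = 16.5 and P = 190.5.
CS = ½·(273 − 190.5)·16.5 = 680.625; PS = (190.5 − 108)·16.5 = 1361.25; TS = 2041.875.
With 5 symmetric Cournot firms, each firm's FOC gives 273 − 30q = 108, so q = 5.5, Q = 5·5.5 = 27.5, and P = 135.5.
CS = ½·(273 − 135.5)·27.5 = 1890.625; PS = (135.5 − 108)·27.5 = 756.25; TS = 2646.875.
Change in total surplus: 2646.875 − 2041.875 = 605.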